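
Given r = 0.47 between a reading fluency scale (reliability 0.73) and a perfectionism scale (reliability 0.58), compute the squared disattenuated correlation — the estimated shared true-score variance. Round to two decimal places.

0.52

Disattenuated r = 0.47 / √(0.73 × 0.58) = 0.47 / 0.6507 = 0.7223.
Shared true-score variance = 0.7223² = 0.5217 ≈ 0.52.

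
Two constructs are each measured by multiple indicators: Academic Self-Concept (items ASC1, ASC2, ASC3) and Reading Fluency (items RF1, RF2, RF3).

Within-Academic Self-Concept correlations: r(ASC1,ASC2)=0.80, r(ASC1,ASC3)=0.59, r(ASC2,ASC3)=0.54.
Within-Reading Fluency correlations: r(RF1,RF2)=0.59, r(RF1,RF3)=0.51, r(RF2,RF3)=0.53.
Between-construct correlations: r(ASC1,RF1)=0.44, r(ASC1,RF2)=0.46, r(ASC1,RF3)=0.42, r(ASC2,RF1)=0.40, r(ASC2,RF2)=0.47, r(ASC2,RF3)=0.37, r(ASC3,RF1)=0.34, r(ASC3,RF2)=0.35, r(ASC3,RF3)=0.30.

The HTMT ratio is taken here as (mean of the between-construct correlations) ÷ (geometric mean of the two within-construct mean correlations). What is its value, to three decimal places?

Mean between = 3.55/9 = 0.3944.
Mean within-ASC = 1.93/3 = 0.6433; mean within-RF = 1.63/3 = 0.5433.
Geometric mean = √(0.6433 × 0.5433) = 0.5912.
HTMT = 0.3944 / 0.5912 = 0.667.

0.667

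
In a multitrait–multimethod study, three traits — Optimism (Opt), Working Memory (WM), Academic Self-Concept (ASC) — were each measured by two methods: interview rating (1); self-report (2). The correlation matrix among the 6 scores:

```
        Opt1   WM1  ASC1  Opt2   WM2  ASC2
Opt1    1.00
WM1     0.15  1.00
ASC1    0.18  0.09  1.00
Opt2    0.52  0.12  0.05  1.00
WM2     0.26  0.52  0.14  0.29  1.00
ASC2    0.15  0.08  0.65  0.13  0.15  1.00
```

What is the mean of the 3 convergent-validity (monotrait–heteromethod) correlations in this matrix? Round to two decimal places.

0.56

Convergent values: 0.52, 0.52, 0.65; mean = 1.69/3 = 0.56.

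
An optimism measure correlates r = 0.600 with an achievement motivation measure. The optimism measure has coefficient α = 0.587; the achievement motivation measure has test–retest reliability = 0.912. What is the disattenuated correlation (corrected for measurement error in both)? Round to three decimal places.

0.820

r_true = r_obs / √(r_xx · r_yy) = 0.600 / √(0.587 × 0.912) = 0.600 / √0.535344 = 0.600 / 0.7317 ≈ 0.820.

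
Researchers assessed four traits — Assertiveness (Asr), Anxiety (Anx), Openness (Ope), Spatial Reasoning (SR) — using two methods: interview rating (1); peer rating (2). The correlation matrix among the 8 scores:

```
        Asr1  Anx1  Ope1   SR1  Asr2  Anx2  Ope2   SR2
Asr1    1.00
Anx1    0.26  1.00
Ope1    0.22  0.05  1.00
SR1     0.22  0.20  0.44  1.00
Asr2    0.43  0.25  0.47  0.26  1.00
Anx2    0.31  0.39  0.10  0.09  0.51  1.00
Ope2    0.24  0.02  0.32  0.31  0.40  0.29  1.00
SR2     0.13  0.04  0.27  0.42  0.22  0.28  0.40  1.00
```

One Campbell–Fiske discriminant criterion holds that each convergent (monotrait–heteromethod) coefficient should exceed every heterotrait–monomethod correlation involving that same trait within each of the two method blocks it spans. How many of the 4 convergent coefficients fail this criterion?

Each convergent coefficient versus the relevant comparison correlations:
Asr (methods 1·2): 0.43 vs {0.26, 0.51, 0.22, 0.40, 0.22, 0.22} → fail.
Anx (methods 1·2): 0.39 vs {0.26, 0.51, 0.05, 0.29, 0.20, 0.28} → fail.
Ope (methods 1·2): 0.32 vs {0.22, 0.40, 0.05, 0.29, 0.44, 0.40} → fail.
SR (methods 1·2): 0.42 vs {0.22, 0.22, 0.20, 0.28, 0.44, 0.40} → fail.
4 of 4 fail.

4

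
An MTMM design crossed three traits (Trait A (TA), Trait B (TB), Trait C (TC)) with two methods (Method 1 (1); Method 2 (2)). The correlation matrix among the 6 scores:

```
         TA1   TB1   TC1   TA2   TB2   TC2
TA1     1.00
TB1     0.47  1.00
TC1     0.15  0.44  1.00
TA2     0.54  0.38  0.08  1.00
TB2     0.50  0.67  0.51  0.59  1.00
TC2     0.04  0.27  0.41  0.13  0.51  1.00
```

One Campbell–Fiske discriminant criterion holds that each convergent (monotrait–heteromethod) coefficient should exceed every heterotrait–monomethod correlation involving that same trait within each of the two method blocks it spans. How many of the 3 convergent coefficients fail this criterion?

2

Checking each validity diagonal entry against its comparison values:
TA (methods 1·2): 0.54 vs {0.47, 0.59, 0.15, 0.13} → fail.
TB (methods 1·2): 0.67 vs {0.47, 0.59, 0.44, 0.51} → pass.
TC (methods 1·2): 0.41 vs {0.15, 0.13, 0.44, 0.51} → fail.
2 of 3 fail.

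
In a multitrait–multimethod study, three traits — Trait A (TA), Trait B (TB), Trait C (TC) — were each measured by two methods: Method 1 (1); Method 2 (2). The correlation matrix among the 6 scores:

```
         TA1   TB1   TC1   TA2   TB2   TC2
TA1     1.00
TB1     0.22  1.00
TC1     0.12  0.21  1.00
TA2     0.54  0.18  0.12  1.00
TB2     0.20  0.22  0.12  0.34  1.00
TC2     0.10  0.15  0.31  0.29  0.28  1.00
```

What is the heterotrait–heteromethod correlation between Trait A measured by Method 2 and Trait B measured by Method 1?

0.18

Different traits and methods: r(TA2, TB1) = 0.18.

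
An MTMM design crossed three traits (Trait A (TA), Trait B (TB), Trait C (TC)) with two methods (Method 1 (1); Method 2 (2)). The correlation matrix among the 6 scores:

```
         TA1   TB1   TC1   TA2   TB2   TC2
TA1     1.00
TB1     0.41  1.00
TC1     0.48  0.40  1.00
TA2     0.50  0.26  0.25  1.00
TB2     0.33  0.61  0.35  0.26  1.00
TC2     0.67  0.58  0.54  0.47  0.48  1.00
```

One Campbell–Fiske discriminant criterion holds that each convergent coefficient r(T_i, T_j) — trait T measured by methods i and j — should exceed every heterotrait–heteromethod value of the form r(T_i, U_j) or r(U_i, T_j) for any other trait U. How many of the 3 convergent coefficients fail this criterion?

2

Each convergent coefficient versus the relevant comparison correlations:
TA (methods 1·2): 0.50 vs {0.33, 0.26, 0.67, 0.25} → fail.
TB (methods 1·2): 0.61 vs {0.26, 0.33, 0.58, 0.35} → pass.
TC (methods 1·2): 0.54 vs {0.25, 0.67, 0.35, 0.58} → fail.
2 of 3 fail.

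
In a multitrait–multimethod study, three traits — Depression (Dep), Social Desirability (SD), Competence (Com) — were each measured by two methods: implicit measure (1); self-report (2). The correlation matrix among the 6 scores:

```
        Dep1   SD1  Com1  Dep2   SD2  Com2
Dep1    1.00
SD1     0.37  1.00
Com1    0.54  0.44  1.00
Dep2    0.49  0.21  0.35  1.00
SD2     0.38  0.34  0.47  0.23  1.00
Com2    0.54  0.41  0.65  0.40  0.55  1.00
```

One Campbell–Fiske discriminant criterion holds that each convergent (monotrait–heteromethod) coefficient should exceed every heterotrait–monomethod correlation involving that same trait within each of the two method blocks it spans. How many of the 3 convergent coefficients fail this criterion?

2

Each convergent coefficient versus the relevant comparison correlations:
Dep (methods 1·2): 0.49 vs {0.37, 0.23, 0.54, 0.40} → fail.
SD (methods 1·2): 0.34 vs {0.37, 0.23, 0.44, 0.55} → fail.
Com (methods 1·2): 0.65 vs {0.54, 0.40, 0.44, 0.55} → pass.
2 of 3 fail.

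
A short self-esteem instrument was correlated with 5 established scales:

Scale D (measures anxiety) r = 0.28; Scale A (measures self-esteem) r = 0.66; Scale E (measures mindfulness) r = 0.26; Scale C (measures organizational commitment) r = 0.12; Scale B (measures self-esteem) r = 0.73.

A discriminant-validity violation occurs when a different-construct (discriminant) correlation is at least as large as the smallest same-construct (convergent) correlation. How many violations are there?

0

Convergent (same construct = self-esteem): Scale A, Scale B.
Smallest convergent = 0.66. Discriminant values: 0.28, 0.26, 0.12; count ≥ 0.66 → 0.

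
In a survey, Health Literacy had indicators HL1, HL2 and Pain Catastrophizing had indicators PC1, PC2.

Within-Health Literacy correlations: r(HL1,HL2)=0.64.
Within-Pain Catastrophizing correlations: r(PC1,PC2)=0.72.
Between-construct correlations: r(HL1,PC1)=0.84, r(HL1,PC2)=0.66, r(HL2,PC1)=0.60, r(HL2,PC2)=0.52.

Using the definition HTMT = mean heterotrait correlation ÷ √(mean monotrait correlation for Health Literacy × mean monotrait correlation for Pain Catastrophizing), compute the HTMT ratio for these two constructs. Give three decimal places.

0.965

Mean between = 2.62/4 = 0.6550.
Mean within-HL = 0.64/1 = 0.6400; mean within-PC = 0.72/1 = 0.7200.
Geometric mean = √(0.6400 × 0.7200) = 0.6788.
HTMT = 0.6550 / 0.6788 = 0.965.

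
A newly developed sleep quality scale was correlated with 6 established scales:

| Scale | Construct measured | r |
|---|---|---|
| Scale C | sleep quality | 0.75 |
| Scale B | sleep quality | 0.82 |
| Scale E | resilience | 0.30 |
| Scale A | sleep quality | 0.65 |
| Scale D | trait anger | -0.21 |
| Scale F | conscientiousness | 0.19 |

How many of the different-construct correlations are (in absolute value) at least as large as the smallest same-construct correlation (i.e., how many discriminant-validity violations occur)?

Convergent (same construct = sleep quality): Scale C, Scale B, Scale A.
Smallest convergent = 0.65. Discriminant |r|: 0.30, 0.21, 0.19; count ≥ 0.65 → 0.

0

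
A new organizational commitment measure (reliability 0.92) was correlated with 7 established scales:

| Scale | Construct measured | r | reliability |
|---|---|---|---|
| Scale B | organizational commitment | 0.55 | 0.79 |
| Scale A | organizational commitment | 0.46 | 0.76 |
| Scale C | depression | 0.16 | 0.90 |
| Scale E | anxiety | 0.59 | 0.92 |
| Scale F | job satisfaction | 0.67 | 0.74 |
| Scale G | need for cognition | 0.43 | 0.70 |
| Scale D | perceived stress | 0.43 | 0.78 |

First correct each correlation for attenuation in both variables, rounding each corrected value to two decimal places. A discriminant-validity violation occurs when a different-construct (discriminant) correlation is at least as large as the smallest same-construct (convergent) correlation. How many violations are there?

2

Disattenuated r (r / √(r_scale · r_new)):
  Scale B (conv): 0.55 / √(0.79·0.92) = 0.65
  Scale A (conv): 0.46 / √(0.76·0.92) = 0.55
  Scale C (disc): 0.16 / √(0.90·0.92) = 0.18
  Scale E (disc): 0.59 / √(0.92·0.92) = 0.64
  Scale F (disc): 0.67 / √(0.74·0.92) = 0.81
  Scale G (disc): 0.43 / √(0.70·0.92) = 0.54
  Scale D (disc): 0.43 / √(0.78·0.92) = 0.51
Smallest convergent = 0.55. Discriminant values: 0.18, 0.64, 0.81, 0.54, 0.51; count ≥ 0.55 → 2.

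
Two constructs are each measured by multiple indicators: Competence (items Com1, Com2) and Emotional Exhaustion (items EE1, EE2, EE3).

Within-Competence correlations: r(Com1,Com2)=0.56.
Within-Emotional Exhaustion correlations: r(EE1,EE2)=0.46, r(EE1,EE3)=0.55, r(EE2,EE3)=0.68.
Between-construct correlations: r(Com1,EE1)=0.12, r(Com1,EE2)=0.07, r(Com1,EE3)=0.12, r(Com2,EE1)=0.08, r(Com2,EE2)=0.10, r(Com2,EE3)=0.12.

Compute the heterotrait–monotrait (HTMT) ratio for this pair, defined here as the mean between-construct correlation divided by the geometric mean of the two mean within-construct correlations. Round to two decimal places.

Mean heterotrait r = 0.61/6 = 0.1017.
Mean within-Com = 0.56/1 = 0.5600; mean within-EE = 1.69/3 = 0.5633.
Geometric mean = √(0.5600 × 0.5633) = 0.5616.
HTMT = 0.1017 / 0.5616 = 0.18.

0.18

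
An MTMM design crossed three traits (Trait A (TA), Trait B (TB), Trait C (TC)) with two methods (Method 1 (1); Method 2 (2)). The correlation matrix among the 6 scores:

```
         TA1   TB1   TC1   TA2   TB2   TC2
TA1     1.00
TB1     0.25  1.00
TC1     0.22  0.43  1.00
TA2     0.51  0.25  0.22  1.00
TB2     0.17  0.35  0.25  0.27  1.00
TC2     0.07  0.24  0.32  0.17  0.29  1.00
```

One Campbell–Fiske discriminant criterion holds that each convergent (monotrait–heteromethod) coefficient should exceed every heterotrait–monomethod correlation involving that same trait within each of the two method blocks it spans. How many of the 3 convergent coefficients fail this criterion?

Checking each validity diagonal entry against its comparison values:
TA (methods 1·2): 0.51 vs {0.25, 0.27, 0.22, 0.17} → pass.
TB (methods 1·2): 0.35 vs {0.25, 0.27, 0.43, 0.29} → fail.
TC (methods 1·2): 0.32 vs {0.22, 0.17, 0.43, 0.29} → fail.
2 of 3 fail.

2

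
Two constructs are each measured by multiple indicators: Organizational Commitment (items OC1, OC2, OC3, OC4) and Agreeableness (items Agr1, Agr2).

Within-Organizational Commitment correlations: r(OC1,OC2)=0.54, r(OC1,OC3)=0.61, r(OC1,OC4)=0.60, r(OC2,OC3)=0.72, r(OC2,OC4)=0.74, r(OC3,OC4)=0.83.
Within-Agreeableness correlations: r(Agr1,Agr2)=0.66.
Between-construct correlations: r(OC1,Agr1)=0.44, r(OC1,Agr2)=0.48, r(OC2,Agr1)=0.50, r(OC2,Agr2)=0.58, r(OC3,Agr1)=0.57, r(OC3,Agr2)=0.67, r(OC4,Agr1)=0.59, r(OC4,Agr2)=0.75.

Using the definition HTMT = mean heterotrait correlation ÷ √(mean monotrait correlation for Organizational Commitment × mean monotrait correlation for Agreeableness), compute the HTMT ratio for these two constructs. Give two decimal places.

Mean between = 4.58/8 = 0.5725.
Mean within-OC = 4.04/6 = 0.6733; mean within-Agr = 0.66/1 = 0.6600.
Geometric mean = √(0.6733 × 0.6600) = 0.6666.
HTMT = 0.5725 / 0.6666 = 0.86.

0.86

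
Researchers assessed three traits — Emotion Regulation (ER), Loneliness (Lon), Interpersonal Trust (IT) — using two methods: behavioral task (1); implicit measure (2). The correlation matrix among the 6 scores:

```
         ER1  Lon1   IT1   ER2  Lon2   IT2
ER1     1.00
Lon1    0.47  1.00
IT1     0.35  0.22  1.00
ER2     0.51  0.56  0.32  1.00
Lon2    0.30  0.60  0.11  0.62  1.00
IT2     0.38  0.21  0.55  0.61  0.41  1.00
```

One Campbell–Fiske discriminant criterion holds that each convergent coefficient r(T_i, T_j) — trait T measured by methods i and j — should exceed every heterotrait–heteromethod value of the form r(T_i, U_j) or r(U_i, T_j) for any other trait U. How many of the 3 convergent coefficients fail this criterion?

Checking each validity diagonal entry against its comparison values:
ER (methods 1·2): 0.51 vs {0.30, 0.56, 0.38, 0.32} → fail.
Lon (methods 1·2): 0.60 vs {0.56, 0.30, 0.21, 0.11} → pass.
IT (methods 1·2): 0.55 vs {0.32, 0.38, 0.11, 0.21} → pass.
1 of 3 fail.

1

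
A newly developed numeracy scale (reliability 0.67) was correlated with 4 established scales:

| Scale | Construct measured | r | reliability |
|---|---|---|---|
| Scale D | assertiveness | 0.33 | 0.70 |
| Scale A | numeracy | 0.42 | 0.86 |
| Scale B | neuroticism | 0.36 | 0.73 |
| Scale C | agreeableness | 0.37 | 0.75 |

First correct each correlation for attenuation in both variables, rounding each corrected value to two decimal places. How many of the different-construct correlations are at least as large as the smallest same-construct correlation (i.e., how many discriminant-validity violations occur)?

Disattenuated r (r / √(r_scale · r_new)):
  Scale D (disc): 0.33 / √(0.70·0.67) = 0.48
  Scale A (conv): 0.42 / √(0.86·0.67) = 0.55
  Scale B (disc): 0.36 / √(0.73·0.67) = 0.51
  Scale C (disc): 0.37 / √(0.75·0.67) = 0.52
Smallest convergent = 0.55. Discriminant values: 0.48, 0.51, 0.52; count ≥ 0.55 → 0.

0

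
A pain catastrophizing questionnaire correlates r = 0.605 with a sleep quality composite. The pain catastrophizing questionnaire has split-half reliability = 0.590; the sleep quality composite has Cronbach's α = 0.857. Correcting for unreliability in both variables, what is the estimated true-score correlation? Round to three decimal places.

0.851

r_true = r_obs / √(r_xx · r_yy) = 0.605 / √(0.590 × 0.857) = 0.605 / √0.505630 = 0.605 / 0.7111 ≈ 0.851.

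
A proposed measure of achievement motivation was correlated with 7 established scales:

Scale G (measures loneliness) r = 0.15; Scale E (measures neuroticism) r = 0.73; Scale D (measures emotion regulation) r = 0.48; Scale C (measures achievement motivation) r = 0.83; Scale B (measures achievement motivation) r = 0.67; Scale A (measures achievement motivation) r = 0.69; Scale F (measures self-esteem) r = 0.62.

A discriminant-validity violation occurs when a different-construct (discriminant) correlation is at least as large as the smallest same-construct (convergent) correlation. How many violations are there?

Convergent (same construct = achievement motivation): Scale C, Scale B, Scale A.
Smallest convergent = 0.67. Discriminant values: 0.15, 0.73, 0.48, 0.62; count ≥ 0.67 → 1.

1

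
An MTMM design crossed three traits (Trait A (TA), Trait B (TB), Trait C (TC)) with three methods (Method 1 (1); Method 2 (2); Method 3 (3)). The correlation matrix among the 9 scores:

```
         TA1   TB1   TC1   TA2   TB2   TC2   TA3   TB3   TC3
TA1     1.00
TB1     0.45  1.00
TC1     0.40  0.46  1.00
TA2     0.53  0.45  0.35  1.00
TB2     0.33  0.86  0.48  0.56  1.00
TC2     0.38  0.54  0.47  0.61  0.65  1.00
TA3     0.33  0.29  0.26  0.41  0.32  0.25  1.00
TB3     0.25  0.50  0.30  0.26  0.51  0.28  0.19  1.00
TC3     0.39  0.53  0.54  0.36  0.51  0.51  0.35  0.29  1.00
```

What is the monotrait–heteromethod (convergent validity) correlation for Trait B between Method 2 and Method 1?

0.86

Same trait (TB), different methods: r(TB2, TB1) = 0.86.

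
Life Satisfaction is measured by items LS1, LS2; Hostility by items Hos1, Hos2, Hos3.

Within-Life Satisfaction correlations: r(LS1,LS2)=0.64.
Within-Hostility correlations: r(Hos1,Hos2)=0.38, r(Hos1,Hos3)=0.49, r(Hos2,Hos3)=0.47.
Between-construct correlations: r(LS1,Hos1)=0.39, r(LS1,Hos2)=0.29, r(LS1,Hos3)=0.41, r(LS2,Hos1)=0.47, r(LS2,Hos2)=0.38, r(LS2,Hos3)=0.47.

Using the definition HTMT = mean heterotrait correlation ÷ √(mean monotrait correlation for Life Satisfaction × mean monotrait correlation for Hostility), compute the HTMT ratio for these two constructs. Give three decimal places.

Between-construct mean = 2.41/6 = 0.4017.
Mean within-LS = 0.64/1 = 0.6400; mean within-Hos = 1.34/3 = 0.4467.
Geometric mean = √(0.6400 × 0.4467) = 0.5347.
HTMT = 0.4017 / 0.5347 = 0.751.

0.751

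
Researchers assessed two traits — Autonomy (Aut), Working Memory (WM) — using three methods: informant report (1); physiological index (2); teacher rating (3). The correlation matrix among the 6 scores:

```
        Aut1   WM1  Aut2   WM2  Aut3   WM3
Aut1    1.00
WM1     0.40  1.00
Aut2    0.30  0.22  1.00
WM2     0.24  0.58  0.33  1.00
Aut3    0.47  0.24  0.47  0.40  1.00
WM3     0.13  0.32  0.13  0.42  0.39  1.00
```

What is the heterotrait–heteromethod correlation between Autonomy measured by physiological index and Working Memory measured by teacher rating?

0.13

Different traits and methods: r(Aut2, WM3) = 0.13.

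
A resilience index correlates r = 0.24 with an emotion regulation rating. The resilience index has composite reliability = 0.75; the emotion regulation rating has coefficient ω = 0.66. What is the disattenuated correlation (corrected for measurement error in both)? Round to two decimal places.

r_true = r_obs / √(r_xx · r_yy) = 0.24 / √(0.75 × 0.66) = 0.24 / √0.4950 = 0.24 / 0.7036 ≈ 0.34.

0.34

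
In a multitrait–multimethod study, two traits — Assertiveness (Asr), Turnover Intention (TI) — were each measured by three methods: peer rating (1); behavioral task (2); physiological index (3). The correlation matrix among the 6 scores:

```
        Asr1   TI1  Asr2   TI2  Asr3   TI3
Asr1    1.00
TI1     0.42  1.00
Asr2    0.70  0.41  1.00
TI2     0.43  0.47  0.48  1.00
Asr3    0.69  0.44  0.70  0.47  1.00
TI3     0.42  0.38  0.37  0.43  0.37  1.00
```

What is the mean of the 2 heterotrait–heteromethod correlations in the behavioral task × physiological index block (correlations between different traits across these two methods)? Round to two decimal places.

0.42

HTHM values (method 2 × method 3): 0.37, 0.47; mean = 0.84/2 = 0.42.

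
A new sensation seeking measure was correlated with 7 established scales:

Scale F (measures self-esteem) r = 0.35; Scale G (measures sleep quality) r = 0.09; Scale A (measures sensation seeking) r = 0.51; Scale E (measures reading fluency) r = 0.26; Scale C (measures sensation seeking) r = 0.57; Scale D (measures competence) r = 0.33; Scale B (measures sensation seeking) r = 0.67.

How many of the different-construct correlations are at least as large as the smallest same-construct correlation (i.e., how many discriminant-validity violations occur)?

Convergent (same construct = sensation seeking): Scale A, Scale C, Scale B.
Smallest convergent = 0.51. Discriminant values: 0.35, 0.09, 0.26, 0.33; count ≥ 0.51 → 0.

0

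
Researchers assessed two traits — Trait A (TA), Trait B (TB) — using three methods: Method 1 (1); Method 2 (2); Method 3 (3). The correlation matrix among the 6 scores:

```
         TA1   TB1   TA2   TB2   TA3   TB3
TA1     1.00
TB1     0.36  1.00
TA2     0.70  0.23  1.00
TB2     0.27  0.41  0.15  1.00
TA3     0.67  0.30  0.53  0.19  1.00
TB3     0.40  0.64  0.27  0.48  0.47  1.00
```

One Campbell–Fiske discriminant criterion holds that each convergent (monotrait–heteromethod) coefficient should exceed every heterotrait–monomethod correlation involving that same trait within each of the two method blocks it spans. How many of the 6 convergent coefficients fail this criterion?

Checking each validity diagonal entry against its comparison values:
TA (methods 1·2): 0.70 vs {0.36, 0.15} → pass.
TA (methods 1·3): 0.67 vs {0.36, 0.47} → pass.
TA (methods 2·3): 0.53 vs {0.15, 0.47} → pass.
TB (methods 1·2): 0.41 vs {0.36, 0.15} → pass.
TB (methods 1·3): 0.64 vs {0.36, 0.47} → pass.
TB (methods 2·3): 0.48 vs {0.15, 0.47} → pass.
0 of 6 fail.

0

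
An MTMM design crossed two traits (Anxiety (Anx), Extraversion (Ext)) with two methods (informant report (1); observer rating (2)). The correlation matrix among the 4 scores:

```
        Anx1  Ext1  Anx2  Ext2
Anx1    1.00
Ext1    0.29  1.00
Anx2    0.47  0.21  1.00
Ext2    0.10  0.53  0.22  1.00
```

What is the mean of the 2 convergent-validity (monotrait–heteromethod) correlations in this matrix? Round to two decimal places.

Convergent values: 0.47, 0.53; mean = 1.00/2 = 0.50.

0.50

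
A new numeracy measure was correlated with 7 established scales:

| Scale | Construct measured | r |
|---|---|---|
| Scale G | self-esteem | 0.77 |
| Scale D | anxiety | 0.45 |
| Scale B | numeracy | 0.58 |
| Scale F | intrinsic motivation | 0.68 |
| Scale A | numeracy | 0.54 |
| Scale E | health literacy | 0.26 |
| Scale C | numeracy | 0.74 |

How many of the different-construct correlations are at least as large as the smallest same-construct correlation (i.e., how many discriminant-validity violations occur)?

2

Convergent (same construct = numeracy): Scale B, Scale A, Scale C.
Smallest convergent = 0.54. Discriminant values: 0.77, 0.45, 0.68, 0.26; count ≥ 0.54 → 2.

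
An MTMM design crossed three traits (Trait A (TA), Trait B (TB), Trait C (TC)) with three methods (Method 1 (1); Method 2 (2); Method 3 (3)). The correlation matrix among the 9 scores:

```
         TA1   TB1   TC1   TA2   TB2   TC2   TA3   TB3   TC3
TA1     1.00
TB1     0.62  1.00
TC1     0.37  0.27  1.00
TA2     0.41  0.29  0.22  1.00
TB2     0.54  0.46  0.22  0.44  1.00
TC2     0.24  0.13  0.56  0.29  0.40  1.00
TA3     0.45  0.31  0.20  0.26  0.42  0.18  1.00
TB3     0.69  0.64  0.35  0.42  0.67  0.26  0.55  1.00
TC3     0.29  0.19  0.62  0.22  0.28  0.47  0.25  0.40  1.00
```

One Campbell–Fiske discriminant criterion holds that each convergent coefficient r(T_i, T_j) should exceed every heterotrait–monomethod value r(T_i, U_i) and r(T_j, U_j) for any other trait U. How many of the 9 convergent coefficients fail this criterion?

Each convergent coefficient versus the relevant comparison correlations:
TA (methods 1·2): 0.41 vs {0.62, 0.44, 0.37, 0.29} → fail.
TA (methods 1·3): 0.45 vs {0.62, 0.55, 0.37, 0.25} → fail.
TA (methods 2·3): 0.26 vs {0.44, 0.55, 0.29, 0.25} → fail.
TB (methods 1·2): 0.46 vs {0.62, 0.44, 0.27, 0.40} → fail.
TB (methods 1·3): 0.64 vs {0.62, 0.55, 0.27, 0.40} → pass.
TB (methods 2·3): 0.67 vs {0.44, 0.55, 0.40, 0.40} → pass.
TC (methods 1·2): 0.56 vs {0.37, 0.29, 0.27, 0.40} → pass.
TC (methods 1·3): 0.62 vs {0.37, 0.25, 0.27, 0.40} → pass.
TC (methods 2·3): 0.47 vs {0.29, 0.25, 0.40, 0.40} → pass.
4 of 9 fail.

4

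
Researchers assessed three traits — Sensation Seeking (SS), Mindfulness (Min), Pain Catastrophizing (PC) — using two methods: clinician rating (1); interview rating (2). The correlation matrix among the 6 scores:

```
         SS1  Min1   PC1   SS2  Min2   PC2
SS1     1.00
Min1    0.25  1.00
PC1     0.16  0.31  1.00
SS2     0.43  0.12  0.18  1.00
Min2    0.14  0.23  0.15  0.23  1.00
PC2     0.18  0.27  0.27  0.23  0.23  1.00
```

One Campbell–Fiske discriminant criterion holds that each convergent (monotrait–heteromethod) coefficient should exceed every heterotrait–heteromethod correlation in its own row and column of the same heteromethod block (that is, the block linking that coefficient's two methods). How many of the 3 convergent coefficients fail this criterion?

2

Convergent coefficients and their comparison sets:
SS (methods 1·2): 0.43 vs {0.14, 0.12, 0.18, 0.18} → pass.
Min (methods 1·2): 0.23 vs {0.12, 0.14, 0.27, 0.15} → fail.
PC (methods 1·2): 0.27 vs {0.18, 0.18, 0.15, 0.27} → fail.
2 of 3 fail.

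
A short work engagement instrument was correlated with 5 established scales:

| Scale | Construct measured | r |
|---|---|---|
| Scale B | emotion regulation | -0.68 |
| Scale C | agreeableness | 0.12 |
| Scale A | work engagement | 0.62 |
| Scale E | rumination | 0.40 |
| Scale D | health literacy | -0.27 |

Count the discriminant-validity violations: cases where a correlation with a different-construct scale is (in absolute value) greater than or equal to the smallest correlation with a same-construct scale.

1

Convergent (same construct = work engagement): Scale A.
Smallest convergent = 0.62. Discriminant |r|: 0.68, 0.12, 0.40, 0.27; count ≥ 0.62 → 1.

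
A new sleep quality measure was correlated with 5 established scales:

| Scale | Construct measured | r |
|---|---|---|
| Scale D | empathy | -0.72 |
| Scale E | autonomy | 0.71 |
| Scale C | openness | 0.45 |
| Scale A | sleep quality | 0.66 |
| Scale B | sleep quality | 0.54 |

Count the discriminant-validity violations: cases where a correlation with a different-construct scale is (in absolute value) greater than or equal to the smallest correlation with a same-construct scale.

2

Convergent (same construct = sleep quality): Scale A, Scale B.
Smallest convergent = 0.54. Discriminant |r|: 0.72, 0.71, 0.45; count ≥ 0.54 → 2.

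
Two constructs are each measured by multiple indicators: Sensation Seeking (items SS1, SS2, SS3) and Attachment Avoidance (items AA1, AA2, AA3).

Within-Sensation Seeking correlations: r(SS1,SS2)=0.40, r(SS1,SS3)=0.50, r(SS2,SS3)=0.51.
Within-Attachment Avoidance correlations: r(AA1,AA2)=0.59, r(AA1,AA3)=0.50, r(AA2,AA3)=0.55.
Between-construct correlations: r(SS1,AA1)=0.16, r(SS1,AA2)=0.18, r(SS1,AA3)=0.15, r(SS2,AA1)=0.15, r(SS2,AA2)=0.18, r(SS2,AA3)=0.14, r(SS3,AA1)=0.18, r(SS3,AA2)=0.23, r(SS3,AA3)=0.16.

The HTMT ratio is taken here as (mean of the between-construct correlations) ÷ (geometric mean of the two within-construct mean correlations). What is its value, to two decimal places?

Between-construct mean = 1.53/9 = 0.1700.
Mean within-SS = 1.41/3 = 0.4700; mean within-AA = 1.64/3 = 0.5467.
Geometric mean = √(0.4700 × 0.5467) = 0.5069.
HTMT = 0.1700 / 0.5069 = 0.34.

0.34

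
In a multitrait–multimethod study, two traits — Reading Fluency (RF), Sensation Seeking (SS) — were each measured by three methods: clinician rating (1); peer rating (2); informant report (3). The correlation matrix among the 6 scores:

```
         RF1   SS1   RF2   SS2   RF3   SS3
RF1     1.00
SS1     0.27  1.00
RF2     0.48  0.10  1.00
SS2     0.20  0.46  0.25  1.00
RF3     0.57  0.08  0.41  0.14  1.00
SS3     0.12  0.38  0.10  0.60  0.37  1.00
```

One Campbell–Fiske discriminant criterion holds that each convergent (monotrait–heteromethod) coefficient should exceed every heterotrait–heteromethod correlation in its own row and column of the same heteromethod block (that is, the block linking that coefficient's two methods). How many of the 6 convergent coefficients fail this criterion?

Each convergent coefficient versus the relevant comparison correlations:
RF (methods 1·2): 0.48 vs {0.20, 0.10} → pass.
RF (methods 1·3): 0.57 vs {0.12, 0.08} → pass.
RF (methods 2·3): 0.41 vs {0.10, 0.14} → pass.
SS (methods 1·2): 0.46 vs {0.10, 0.20} → pass.
SS (methods 1·3): 0.38 vs {0.08, 0.12} → pass.
SS (methods 2·3): 0.60 vs {0.14, 0.10} → pass.
0 of 6 fail.

0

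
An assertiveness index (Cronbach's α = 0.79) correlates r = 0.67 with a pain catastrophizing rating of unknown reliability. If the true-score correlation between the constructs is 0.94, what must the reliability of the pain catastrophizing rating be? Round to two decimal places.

r_true = r_obs / √(r_xx · r_yy) ⇒ 0.94 = 0.67 / √(0.79 · r_yy).
√(0.79 · r_yy) = 0.67 / 0.94 = 0.7128; 0.79 · r_yy = 0.5081; r_yy = 0.5081 / 0.79 ≈ 0.64.

0.64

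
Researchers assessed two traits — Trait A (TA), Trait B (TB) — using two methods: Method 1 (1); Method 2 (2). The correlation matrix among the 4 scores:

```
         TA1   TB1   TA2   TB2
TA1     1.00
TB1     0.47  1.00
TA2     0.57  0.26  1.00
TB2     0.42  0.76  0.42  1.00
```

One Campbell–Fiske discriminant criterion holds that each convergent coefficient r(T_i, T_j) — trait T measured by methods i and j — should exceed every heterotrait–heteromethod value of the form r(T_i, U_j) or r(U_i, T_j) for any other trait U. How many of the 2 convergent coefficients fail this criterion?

0

Each convergent coefficient versus the relevant comparison correlations:
TA (methods 1·2): 0.57 vs {0.42, 0.26} → pass.
TB (methods 1·2): 0.76 vs {0.26, 0.42} → pass.
0 of 2 fail.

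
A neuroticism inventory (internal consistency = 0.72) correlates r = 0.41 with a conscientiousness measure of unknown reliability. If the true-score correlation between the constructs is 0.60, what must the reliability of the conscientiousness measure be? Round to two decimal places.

r_true = r_obs / √(r_xx · r_yy) ⇒ 0.60 = 0.41 / √(0.72 · r_yy).
√(0.72 · r_yy) = 0.41 / 0.60 = 0.6833; 0.72 · r_yy = 0.4669; r_yy = 0.4669 / 0.72 ≈ 0.65.

0.65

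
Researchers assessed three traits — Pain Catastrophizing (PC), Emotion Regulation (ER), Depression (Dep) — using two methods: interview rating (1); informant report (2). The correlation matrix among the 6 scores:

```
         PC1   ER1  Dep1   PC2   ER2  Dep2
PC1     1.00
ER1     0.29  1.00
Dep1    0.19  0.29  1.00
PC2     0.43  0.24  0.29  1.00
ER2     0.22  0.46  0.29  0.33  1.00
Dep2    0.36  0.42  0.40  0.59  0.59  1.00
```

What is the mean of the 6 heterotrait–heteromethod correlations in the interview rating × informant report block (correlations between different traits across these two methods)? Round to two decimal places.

0.30

HTHM values (method 1 × method 2): 0.22, 0.36, 0.24, 0.42, 0.29, 0.29; mean = 1.82/6 = 0.30.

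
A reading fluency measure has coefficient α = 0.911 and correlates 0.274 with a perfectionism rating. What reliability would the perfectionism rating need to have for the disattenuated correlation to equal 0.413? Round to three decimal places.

r_true = r_obs / √(r_xx · r_yy) ⇒ 0.413 = 0.274 / √(0.911 · r_yy).
√(0.911 · r_yy) = 0.274 / 0.413 = 0.6634; 0.911 · r_yy = 0.4401; r_yy = 0.4401 / 0.911 ≈ 0.483.

0.483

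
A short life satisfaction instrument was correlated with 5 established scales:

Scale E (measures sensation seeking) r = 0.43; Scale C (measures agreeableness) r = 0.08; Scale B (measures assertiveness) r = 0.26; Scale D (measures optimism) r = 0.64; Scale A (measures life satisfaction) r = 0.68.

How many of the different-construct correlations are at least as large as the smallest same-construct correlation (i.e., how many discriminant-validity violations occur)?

Convergent (same construct = life satisfaction): Scale A.
Smallest convergent = 0.68. Discriminant values: 0.43, 0.08, 0.26, 0.64; count ≥ 0.68 → 0.

0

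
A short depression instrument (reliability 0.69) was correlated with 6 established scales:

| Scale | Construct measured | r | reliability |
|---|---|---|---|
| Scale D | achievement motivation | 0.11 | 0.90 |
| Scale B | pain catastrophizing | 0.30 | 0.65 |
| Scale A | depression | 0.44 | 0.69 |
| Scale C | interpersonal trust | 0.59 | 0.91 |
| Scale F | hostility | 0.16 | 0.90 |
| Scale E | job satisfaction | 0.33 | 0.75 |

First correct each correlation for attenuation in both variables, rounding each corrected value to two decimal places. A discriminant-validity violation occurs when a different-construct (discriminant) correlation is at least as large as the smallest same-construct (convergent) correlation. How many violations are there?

1

Disattenuated r (r / √(r_scale · r_new)):
  Scale D (disc): 0.11 / √(0.90·0.69) = 0.14
  Scale B (disc): 0.30 / √(0.65·0.69) = 0.45
  Scale A (conv): 0.44 / √(0.69·0.69) = 0.64
  Scale C (disc): 0.59 / √(0.91·0.69) = 0.74
  Scale F (disc): 0.16 / √(0.90·0.69) = 0.20
  Scale E (disc): 0.33 / √(0.75·0.69) = 0.46
Smallest convergent = 0.64. Discriminant values: 0.14, 0.45, 0.74, 0.20, 0.46; count ≥ 0.64 → 1.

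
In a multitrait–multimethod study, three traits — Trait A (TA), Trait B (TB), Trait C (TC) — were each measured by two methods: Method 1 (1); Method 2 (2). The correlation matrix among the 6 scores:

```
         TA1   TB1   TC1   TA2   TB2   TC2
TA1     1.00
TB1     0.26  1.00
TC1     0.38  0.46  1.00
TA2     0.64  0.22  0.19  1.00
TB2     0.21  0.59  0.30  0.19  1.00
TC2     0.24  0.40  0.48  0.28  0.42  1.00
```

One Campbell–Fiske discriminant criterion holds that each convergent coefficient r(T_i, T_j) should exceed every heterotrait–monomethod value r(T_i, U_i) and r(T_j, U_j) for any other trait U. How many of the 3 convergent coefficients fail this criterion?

Each convergent coefficient versus the relevant comparison correlations:
TA (methods 1·2): 0.64 vs {0.26, 0.19, 0.38, 0.28} → pass.
TB (methods 1·2): 0.59 vs {0.26, 0.19, 0.46, 0.42} → pass.
TC (methods 1·2): 0.48 vs {0.38, 0.28, 0.46, 0.42} → pass.
0 of 3 fail.

0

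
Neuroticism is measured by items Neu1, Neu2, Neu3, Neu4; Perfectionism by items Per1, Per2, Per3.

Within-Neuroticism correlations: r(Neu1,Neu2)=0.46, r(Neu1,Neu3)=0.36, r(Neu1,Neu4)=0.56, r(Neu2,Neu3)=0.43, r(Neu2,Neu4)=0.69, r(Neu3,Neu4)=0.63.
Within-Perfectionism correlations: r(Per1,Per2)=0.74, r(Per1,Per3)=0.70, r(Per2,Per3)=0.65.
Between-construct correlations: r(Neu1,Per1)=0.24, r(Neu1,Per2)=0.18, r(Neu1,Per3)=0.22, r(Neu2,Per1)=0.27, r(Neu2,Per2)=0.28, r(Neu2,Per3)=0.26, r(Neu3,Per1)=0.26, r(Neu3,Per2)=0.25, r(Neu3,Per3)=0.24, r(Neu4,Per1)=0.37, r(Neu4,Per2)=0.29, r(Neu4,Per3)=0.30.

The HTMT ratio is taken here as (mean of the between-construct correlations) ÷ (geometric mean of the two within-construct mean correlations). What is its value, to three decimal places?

0.437

Mean between = 3.16/12 = 0.2633.
Mean within-Neu = 3.13/6 = 0.5217; mean within-Per = 2.09/3 = 0.6967.
Geometric mean = √(0.5217 × 0.6967) = 0.6029.
HTMT = 0.2633 / 0.6029 = 0.437.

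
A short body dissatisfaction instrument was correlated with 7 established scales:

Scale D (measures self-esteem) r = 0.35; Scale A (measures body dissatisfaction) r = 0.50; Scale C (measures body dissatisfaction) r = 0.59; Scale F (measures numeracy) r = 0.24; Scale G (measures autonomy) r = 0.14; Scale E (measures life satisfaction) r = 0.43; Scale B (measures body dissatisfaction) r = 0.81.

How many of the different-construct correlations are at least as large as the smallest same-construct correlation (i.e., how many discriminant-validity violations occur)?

0

Convergent (same construct = body dissatisfaction): Scale A, Scale C, Scale B.
Smallest convergent = 0.50. Discriminant values: 0.35, 0.24, 0.14, 0.43; count ≥ 0.50 → 0.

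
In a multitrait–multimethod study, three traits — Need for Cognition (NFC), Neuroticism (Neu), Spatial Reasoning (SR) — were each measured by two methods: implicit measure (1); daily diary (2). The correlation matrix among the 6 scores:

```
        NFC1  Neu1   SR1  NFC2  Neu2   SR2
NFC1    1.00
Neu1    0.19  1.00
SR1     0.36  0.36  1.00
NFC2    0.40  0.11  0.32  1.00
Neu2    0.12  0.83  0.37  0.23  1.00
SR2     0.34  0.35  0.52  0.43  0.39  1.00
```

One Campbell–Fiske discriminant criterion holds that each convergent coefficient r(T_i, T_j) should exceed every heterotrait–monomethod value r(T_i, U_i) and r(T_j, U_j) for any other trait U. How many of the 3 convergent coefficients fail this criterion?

1

Each convergent coefficient versus the relevant comparison correlations:
NFC (methods 1·2): 0.40 vs {0.19, 0.23, 0.36, 0.43} → fail.
Neu (methods 1·2): 0.83 vs {0.19, 0.23, 0.36, 0.39} → pass.
SR (methods 1·2): 0.52 vs {0.36, 0.43, 0.36, 0.39} → pass.
1 of 3 fail.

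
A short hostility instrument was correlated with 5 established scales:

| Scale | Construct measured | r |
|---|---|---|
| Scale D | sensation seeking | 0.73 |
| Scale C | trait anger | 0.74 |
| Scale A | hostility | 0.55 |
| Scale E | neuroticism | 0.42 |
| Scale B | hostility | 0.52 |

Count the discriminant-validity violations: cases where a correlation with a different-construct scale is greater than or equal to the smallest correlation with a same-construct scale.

2

Convergent (same construct = hostility): Scale A, Scale B.
Smallest convergent = 0.52. Discriminant values: 0.73, 0.74, 0.42; count ≥ 0.52 → 2.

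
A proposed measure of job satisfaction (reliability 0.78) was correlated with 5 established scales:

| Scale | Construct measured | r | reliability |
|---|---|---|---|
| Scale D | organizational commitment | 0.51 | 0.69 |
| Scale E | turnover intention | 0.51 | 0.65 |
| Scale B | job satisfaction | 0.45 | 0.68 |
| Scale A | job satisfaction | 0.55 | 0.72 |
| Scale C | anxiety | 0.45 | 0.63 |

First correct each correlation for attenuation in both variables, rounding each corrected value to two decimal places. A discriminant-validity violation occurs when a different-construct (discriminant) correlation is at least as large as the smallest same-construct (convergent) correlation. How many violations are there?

Disattenuated r (r / √(r_scale · r_new)):
  Scale D (disc): 0.51 / √(0.69·0.78) = 0.70
  Scale E (disc): 0.51 / √(0.65·0.78) = 0.72
  Scale B (conv): 0.45 / √(0.68·0.78) = 0.62
  Scale A (conv): 0.55 / √(0.72·0.78) = 0.73
  Scale C (disc): 0.45 / √(0.63·0.78) = 0.64
Smallest convergent = 0.62. Discriminant values: 0.70, 0.72, 0.64; count ≥ 0.62 → 3.

3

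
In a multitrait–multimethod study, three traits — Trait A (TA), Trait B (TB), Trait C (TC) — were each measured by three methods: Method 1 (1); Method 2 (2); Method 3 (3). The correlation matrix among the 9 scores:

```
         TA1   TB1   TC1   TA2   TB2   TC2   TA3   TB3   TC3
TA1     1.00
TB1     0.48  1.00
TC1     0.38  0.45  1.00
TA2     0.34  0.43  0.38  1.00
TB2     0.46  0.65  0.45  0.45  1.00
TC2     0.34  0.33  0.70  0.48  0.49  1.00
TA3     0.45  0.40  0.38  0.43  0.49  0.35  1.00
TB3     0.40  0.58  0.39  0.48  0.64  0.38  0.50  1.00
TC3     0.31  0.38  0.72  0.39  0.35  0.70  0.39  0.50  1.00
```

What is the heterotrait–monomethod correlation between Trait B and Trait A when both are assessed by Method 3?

0.50

Different traits, same method: r(TB3, TA3) = 0.50.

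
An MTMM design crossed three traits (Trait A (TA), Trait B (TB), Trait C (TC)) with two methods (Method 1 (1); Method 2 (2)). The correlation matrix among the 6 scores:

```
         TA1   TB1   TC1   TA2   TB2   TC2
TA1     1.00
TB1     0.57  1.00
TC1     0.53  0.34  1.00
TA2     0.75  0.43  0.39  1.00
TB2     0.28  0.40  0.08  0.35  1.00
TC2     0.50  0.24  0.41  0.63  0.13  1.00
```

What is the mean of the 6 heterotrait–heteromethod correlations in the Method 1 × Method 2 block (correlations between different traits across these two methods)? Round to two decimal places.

HTHM values (method 1 × method 2): 0.28, 0.50, 0.43, 0.24, 0.39, 0.08; mean = 1.92/6 = 0.32.

0.32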